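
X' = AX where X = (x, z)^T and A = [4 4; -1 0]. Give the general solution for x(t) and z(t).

Coefficient matrix A = [[4, 4], [-1, 0]].
Characteristic polynomial det(A - λI) = λ^2 - 4λ + 4 = 0.
Single eigenvalue λ = 2 with algebraic multiplicity 2.
Eigenvector v = (-2,1); generalized eigenvector w with (A-λI)w=v is (3,-2).
General solution: e^(2t)[C_1·v + C_2·(t·v + w)].

x(t) = -2C_1e^(2t) - 2C_2te^(2t) + 3C_2e^(2t), z(t) = C_1e^(2t) + C_2te^(2t) - 2C_2e^(2t)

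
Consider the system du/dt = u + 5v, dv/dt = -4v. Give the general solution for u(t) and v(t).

u(t) = -c_1e^(t) - c_2e^(-4t), v(t) = c_2e^(-4t)

Coefficient matrix A = [[1, 5], [0, -4]].
Characteristic polynomial det(A - λI) = λ^2 + 3λ - 4 = 0.
Eigenvalues λ = 1, -4.
For λ=1: (A-λI) row 1 is [0, 5], so an eigenvector is (-1, 0).
For λ=-4: (A-λI) row 1 is [5, 5], so an eigenvector is (-1, 1).
General solution: c_1e^(t)(-1,0) + c_2e^(-4t)(-1,1).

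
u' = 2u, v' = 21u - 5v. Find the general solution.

Coefficient matrix A = [[2, 0], [21, -5]].
Characteristic polynomial det(A - λI) = λ^2 + 3λ - 10 = 0.
Eigenvalues λ = 2, -5.
For λ=2: (A-λI) row 2 is [21, -7], so an eigenvector is (-1, -3).
For λ=-5: (A-λI) row 1 is [7, 0], so an eigenvector is (0, 1).
General solution: C_1e^(2t)(-1,-3) + C_2e^(-5t)(0,1).

u(t) = -C_1e^(2t), v(t) = -3C_1e^(2t) + C_2e^(-5t)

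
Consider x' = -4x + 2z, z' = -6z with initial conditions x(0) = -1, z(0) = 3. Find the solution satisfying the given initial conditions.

x(t) = 2e^(-4t) - 3e^(-6t), z(t) = 3e^(-6t)

Coefficient matrix A = [[-4, 2], [0, -6]].
Characteristic polynomial det(A - λI) = λ^2 + 10λ + 24 = 0.
Eigenvalues λ = -4, -6.
For λ=-4: (A-λI) row 1 is [0, 2], so an eigenvector is (1, 0).
For λ=-6: (A-λI) row 1 is [2, 2], so an eigenvector is (-1, 1).
General solution: K_1e^(-4t)(1,0) + K_2e^(-6t)(-1,1).
Applying x(0)=-1, z(0)=3 gives K_1=2, K_2=3.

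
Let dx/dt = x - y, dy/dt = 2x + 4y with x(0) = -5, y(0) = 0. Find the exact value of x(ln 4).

A = [[1,-1],[2,4]]; eigenvalues λ = 2, 3.
Eigenvectors: (1,-1) for λ=2, (-1,2) for λ=3.
From the initial condition, c_1 = -10, c_2 = -5.
x(ln 4) = (-10)(4^2)(1) + (-5)(4^3)(-1) = 160.

160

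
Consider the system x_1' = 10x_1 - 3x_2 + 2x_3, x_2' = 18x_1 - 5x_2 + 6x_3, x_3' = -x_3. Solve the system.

x_1(t) = K_1e^(t) + K_2e^(4t) - K_3e^(-t), x_2(t) = 3K_1e^(t) + 2K_2e^(4t) - 3K_3e^(-t), x_3(t) = K_3e^(-t)

Coefficient matrix A = [[10, -3, 2], [18, -5, 6], [0, 0, -1]].
det(A - λI) = 0 gives eigenvalues λ = 1, 4, -1.
For λ=1: eigenvector (1,3,0).
For λ=4: eigenvector (1,2,0).
For λ=-1: eigenvector (-1,-3,1).
General solution: K_1e^(t)(1,3,0) + K_2e^(4t)(1,2,0) + K_3e^(-t)(-1,-3,1).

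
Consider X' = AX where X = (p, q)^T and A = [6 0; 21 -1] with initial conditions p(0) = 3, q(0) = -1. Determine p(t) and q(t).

Coefficient matrix A = [[6, 0], [21, -1]].
Characteristic polynomial det(A - λI) = λ^2 - 5λ - 6 = 0.
Eigenvalues λ = 6, -1.
For λ=6: (A-λI) row 2 is [21, -7], so an eigenvector is (1, 3).
For λ=-1: (A-λI) row 1 is [7, 0], so an eigenvector is (0, 1).
General solution: K_1e^(6t)(1,3) + K_2e^(-t)(0,1).
Applying p(0)=3, q(0)=-1 gives K_1=3, K_2=-10.

p(t) = 3e^(6t), q(t) = 9e^(6t) - 10e^(-t)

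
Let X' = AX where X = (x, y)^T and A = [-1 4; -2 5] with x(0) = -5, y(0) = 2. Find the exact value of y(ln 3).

222

A = [[-1,4],[-2,5]]; eigenvalues λ = 3, 1.
Eigenvectors: (1,1) for λ=3, (-2,-1) for λ=1.
From the initial condition, c_1 = 9, c_2 = 7.
y(ln 3) = (9)(3^3)(1) + (7)(3^1)(-1) = 222.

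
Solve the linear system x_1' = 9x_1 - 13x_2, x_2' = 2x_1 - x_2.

Coefficient matrix A = [[9, -13], [2, -1]].
Characteristic polynomial det(A - λI) = λ^2 - 8λ + 17 = 0.
Eigenvalues λ = 4 ± i (complex conjugate pair).
For λ=4+i: an eigenvector is (-2,-1) - i(3,1) = (-2 - 3i, -1 - i).
A real fundamental pair from Re and Im of e^((4+i)t)v: X_1 = e^(4t)(cos(t)·(-2,-1) + sin(t)·(3,1)), X_2 = e^(4t)(sin(t)·(-2,-1) - cos(t)·(3,1)).
General solution: K_1X_1 + K_2X_2.

x_1(t) = 3K_1e^(4t)sin(t) - 2K_1e^(4t)cos(t) - 2K_2e^(4t)sin(t) - 3K_2e^(4t)cos(t), x_2(t) = K_1e^(4t)sin(t) - K_1e^(4t)cos(t) - K_2e^(4t)sin(t) - K_2e^(4t)cos(t)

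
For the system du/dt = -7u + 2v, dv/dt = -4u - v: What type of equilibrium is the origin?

A = [[-7,2],[-4,-1]]; det(A-λI) = λ^2 + 8λ + 15.
λ = -5, -3: both negative.

stable node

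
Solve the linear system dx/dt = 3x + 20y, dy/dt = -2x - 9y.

Coefficient matrix A = [[3, 20], [-2, -9]].
Characteristic polynomial det(A - λI) = λ^2 + 6λ + 13 = 0.
Eigenvalues λ = -3 ± 2i (complex conjugate pair).
For λ=-3+2i: an eigenvector is (1,0) - i(3,-1) = (1 - 3i, 0 + i).
A real fundamental pair from Re and Im of e^((-3+2i)t)v: X_1 = e^(-3t)(cos(2t)·(1,0) + sin(2t)·(3,-1)), X_2 = e^(-3t)(sin(2t)·(1,0) - cos(2t)·(3,-1)).
General solution: K_1X_1 + K_2X_2.

x(t) = 3K_1e^(-3t)sin(2t) + K_1e^(-3t)cos(2t) + K_2e^(-3t)sin(2t) - 3K_2e^(-3t)cos(2t), y(t) = -K_1e^(-3t)sin(2t) + K_2e^(-3t)cos(2t)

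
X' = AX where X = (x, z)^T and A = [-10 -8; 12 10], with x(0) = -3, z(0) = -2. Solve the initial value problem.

Coefficient matrix A = [[-10, -8], [12, 10]].
Characteristic polynomial det(A - λI) = λ^2 - 4 = 0.
Eigenvalues λ = -2, 2.
For λ=-2: (A-λI) row 1 is [-8, -8], so an eigenvector is (-1, 1).
For λ=2: (A-λI) row 1 is [-12, -8], so an eigenvector is (-2, 3).
General solution: c_1e^(-2t)(-1,1) + c_2e^(2t)(-2,3).
Applying x(0)=-3, z(0)=-2 gives c_1=13, c_2=-5.

x(t) = 10e^(2t) - 13e^(-2t), z(t) = -15e^(2t) + 13e^(-2t)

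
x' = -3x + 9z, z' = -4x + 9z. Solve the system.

Coefficient matrix A = [[-3, 9], [-4, 9]].
Characteristic polynomial det(A - λI) = λ^2 - 6λ + 9 = 0.
Single eigenvalue λ = 3 with algebraic multiplicity 2.
Eigenvector v = (-3,-2); generalized eigenvector w with (A-λI)w=v is (-1,-1).
General solution: e^(3t)[C_1·v + C_2·(t·v + w)].

x(t) = -3C_1e^(3t) - 3C_2te^(3t) - C_2e^(3t), z(t) = -2C_1e^(3t) - 2C_2te^(3t) - C_2e^(3t)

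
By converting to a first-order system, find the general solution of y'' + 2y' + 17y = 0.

Let x_1 = y, x_2 = y'. Then x_1' = x_2 and x_2' = -17x_1 - 2x_2.
A = [[0,1],[-17,-2]]; det(A-λI) = λ^2 + 2λ + 17.
Eigenvalues λ = -1 ± 4i.

y(t) = K_1e^(-t)cos(4t) + K_2e^(-t)sin(4t)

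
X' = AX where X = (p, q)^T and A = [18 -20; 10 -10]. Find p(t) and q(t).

Coefficient matrix A = [[18, -20], [10, -10]].
Characteristic polynomial det(A - λI) = λ^2 - 8λ + 20 = 0.
Eigenvalues λ = 4 ± 2i (complex conjugate pair).
For λ=4+2i: an eigenvector is (1,1) - i(-3,-2) = (1 + 3i, 1 + 2i).
A real fundamental pair from Re and Im of e^((4+2i)t)v: X_1 = e^(4t)(cos(2t)·(1,1) + sin(2t)·(-3,-2)), X_2 = e^(4t)(sin(2t)·(1,1) - cos(2t)·(-3,-2)).
General solution: C_1X_1 + C_2X_2.

p(t) = -3C_1e^(4t)sin(2t) + C_1e^(4t)cos(2t) + C_2e^(4t)sin(2t) + 3C_2e^(4t)cos(2t), q(t) = -2C_1e^(4t)sin(2t) + C_1e^(4t)cos(2t) + C_2e^(4t)sin(2t) + 2C_2e^(4t)cos(2t)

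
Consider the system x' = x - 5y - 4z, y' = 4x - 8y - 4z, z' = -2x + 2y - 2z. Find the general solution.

x(t) = -3K_1e^(-3t) + K_2e^(-4t) - 2K_3e^(-2t), y(t) = -4K_1e^(-3t) + K_2e^(-4t) - 2K_3e^(-2t), z(t) = 2K_1e^(-3t) + K_3e^(-2t)

Coefficient matrix A = [[1, -5, -4], [4, -8, -4], [-2, 2, -2]].
det(A - λI) = 0 gives eigenvalues λ = -3, -4, -2.
For λ=-3: eigenvector (-3,-4,2).
For λ=-4: eigenvector (1,1,0).
For λ=-2: eigenvector (-2,-2,1).
General solution: K_1e^(-3t)(-3,-4,2) + K_2e^(-4t)(1,1,0) + K_3e^(-2t)(-2,-2,1).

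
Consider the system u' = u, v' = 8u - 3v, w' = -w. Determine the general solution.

u(t) = K_1e^(t), v(t) = 2K_1e^(t) + K_3e^(-3t), w(t) = K_2e^(-t)

Coefficient matrix A = [[1, 0, 0], [8, -3, 0], [0, 0, -1]].
det(A - λI) = 0 gives eigenvalues λ = 1, -1, -3.
For λ=1: eigenvector (1,2,0).
For λ=-1: eigenvector (0,0,1).
For λ=-3: eigenvector (0,1,0).
General solution: K_1e^(t)(1,2,0) + K_2e^(-t)(0,0,1) + K_3e^(-3t)(0,1,0).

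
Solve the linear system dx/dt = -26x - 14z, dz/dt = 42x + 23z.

x(t) = C_1e^(2t) + 2C_2e^(-5t), z(t) = -2C_1e^(2t) - 3C_2e^(-5t)

Coefficient matrix A = [[-26, -14], [42, 23]].
Characteristic polynomial det(A - λI) = λ^2 + 3λ - 10 = 0.
Eigenvalues λ = 2, -5.
For λ=2: (A-λI) row 1 is [-28, -14], so an eigenvector is (1, -2).
For λ=-5: (A-λI) row 1 is [-21, -14], so an eigenvector is (2, -3).
General solution: C_1e^(2t)(1,-2) + C_2e^(-5t)(2,-3).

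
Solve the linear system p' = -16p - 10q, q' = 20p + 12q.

Coefficient matrix A = [[-16, -10], [20, 12]].
Characteristic polynomial det(A - λI) = λ^2 + 4λ + 8 = 0.
Eigenvalues λ = -2 ± 2i (complex conjugate pair).
For λ=-2+2i: an eigenvector is (-2,3) - i(-1,1) = (-2 + i, 3 - i).
A real fundamental pair from Re and Im of e^((-2+2i)t)v: X_1 = e^(-2t)(cos(2t)·(-2,3) + sin(2t)·(-1,1)), X_2 = e^(-2t)(sin(2t)·(-2,3) - cos(2t)·(-1,1)).
General solution: C_1X_1 + C_2X_2.

p(t) = -C_1e^(-2t)sin(2t) - 2C_1e^(-2t)cos(2t) - 2C_2e^(-2t)sin(2t) + C_2e^(-2t)cos(2t), q(t) = C_1e^(-2t)sin(2t) + 3C_1e^(-2t)cos(2t) + 3C_2e^(-2t)sin(2t) - C_2e^(-2t)cos(2t)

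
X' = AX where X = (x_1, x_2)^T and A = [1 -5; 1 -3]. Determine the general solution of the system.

Coefficient matrix A = [[1, -5], [1, -3]].
Characteristic polynomial det(A - λI) = λ^2 + 2λ + 2 = 0.
Eigenvalues λ = -1 ± i (complex conjugate pair).
For λ=-1+i: an eigenvector is (-2,-1) - i(1,0) = (-2 - i, -1).
A real fundamental pair from Re and Im of e^((-1+i)t)v: X_1 = e^(-t)(cos(t)·(-2,-1) + sin(t)·(1,0)), X_2 = e^(-t)(sin(t)·(-2,-1) - cos(t)·(1,0)).
General solution: K_1X_1 + K_2X_2.

x_1(t) = K_1e^(-t)sin(t) - 2K_1e^(-t)cos(t) - 2K_2e^(-t)sin(t) - K_2e^(-t)cos(t), x_2(t) = -K_1e^(-t)cos(t) - K_2e^(-t)sin(t)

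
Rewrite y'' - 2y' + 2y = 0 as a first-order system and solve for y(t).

y(t) = C_1e^(t)cos(t) + C_2e^(t)sin(t)

Let x_1 = y, x_2 = y'. Then x_1' = x_2 and x_2' = -2x_1 + 2x_2.
A = [[0,1],[-2,2]]; det(A-λI) = λ^2 - 2λ + 2.
Eigenvalues λ = 1 ± i.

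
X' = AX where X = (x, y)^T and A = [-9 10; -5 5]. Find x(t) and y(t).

Coefficient matrix A = [[-9, 10], [-5, 5]].
Characteristic polynomial det(A - λI) = λ^2 + 4λ + 5 = 0.
Eigenvalues λ = -2 ± i (complex conjugate pair).
For λ=-2+i: an eigenvector is (1,1) - i(3,2) = (1 - 3i, 1 - 2i).
A real fundamental pair from Re and Im of e^((-2+i)t)v: X_1 = e^(-2t)(cos(t)·(1,1) + sin(t)·(3,2)), X_2 = e^(-2t)(sin(t)·(1,1) - cos(t)·(3,2)).
General solution: K_1X_1 + K_2X_2.

x(t) = 3K_1e^(-2t)sin(t) + K_1e^(-2t)cos(t) + K_2e^(-2t)sin(t) - 3K_2e^(-2t)cos(t), y(t) = 2K_1e^(-2t)sin(t) + K_1e^(-2t)cos(t) + K_2e^(-2t)sin(t) - 2K_2e^(-2t)cos(t)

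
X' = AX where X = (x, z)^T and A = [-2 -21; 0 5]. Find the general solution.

x(t) = c_1e^(-2t) - 3c_2e^(5t), z(t) = c_2e^(5t)

Coefficient matrix A = [[-2, -21], [0, 5]].
Characteristic polynomial det(A - λI) = λ^2 - 3λ - 10 = 0.
Eigenvalues λ = -2, 5.
For λ=-2: (A-λI) row 1 is [0, -21], so an eigenvector is (1, 0).
For λ=5: (A-λI) row 1 is [-7, -21], so an eigenvector is (-3, 1).
General solution: c_1e^(-2t)(1,0) + c_2e^(5t)(-3,1).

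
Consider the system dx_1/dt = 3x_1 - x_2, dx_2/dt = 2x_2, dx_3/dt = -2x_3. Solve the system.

Coefficient matrix A = [[3, -1, 0], [0, 2, 0], [0, 0, -2]].
det(A - λI) = 0 gives eigenvalues λ = 2, 3, -2.
For λ=2: eigenvector (1,1,0).
For λ=3: eigenvector (1,0,0).
For λ=-2: eigenvector (0,0,1).
General solution: C_1e^(2t)(1,1,0) + C_2e^(3t)(1,0,0) + C_3e^(-2t)(0,0,1).

x_1(t) = C_1e^(2t) + C_2e^(3t), x_2(t) = C_1e^(2t), x_3(t) = C_3e^(-2t)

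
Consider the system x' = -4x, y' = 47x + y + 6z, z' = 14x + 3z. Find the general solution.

Coefficient matrix A = [[-4, 0, 0], [47, 1, 6], [14, 0, 3]].
det(A - λI) = 0 gives eigenvalues λ = 1, -4, 3.
For λ=1: eigenvector (0,1,0).
For λ=-4: eigenvector (1,-7,-2).
For λ=3: eigenvector (0,3,1).
General solution: c_1e^(t)(0,1,0) + c_2e^(-4t)(1,-7,-2) + c_3e^(3t)(0,3,1).

x(t) = c_2e^(-4t), y(t) = c_1e^(t) - 7c_2e^(-4t) + 3c_3e^(3t), z(t) = -2c_2e^(-4t) + c_3e^(3t)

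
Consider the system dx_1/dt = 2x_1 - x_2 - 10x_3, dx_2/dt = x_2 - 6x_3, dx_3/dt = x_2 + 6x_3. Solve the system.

x_1(t) = 4C_1e^(4t) - 7C_2e^(3t) + C_3e^(2t), x_2(t) = 2C_1e^(4t) - 3C_2e^(3t), x_3(t) = -C_1e^(4t) + C_2e^(3t)

Coefficient matrix A = [[2, -1, -10], [0, 1, -6], [0, 1, 6]].
det(A - λI) = 0 gives eigenvalues λ = 4, 3, 2.
For λ=4: eigenvector (4,2,-1).
For λ=3: eigenvector (-7,-3,1).
For λ=2: eigenvector (1,0,0).
General solution: C_1e^(4t)(4,2,-1) + C_2e^(3t)(-7,-3,1) + C_3e^(2t)(1,0,0).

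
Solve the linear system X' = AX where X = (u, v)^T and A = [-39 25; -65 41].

u(t) = -c_1e^(t)sin(5t) + 2c_1e^(t)cos(5t) + 2c_2e^(t)sin(5t) + c_2e^(t)cos(5t), v(t) = -2c_1e^(t)sin(5t) + 3c_1e^(t)cos(5t) + 3c_2e^(t)sin(5t) + 2c_2e^(t)cos(5t)

Coefficient matrix A = [[-39, 25], [-65, 41]].
Characteristic polynomial det(A - λI) = λ^2 - 2λ + 26 = 0.
Eigenvalues λ = 1 ± 5i (complex conjugate pair).
For λ=1+5i: an eigenvector is (2,3) - i(-1,-2) = (2 + i, 3 + 2i).
A real fundamental pair from Re and Im of e^((1+5i)t)v: X_1 = e^(t)(cos(5t)·(2,3) + sin(5t)·(-1,-2)), X_2 = e^(t)(sin(5t)·(2,3) - cos(5t)·(-1,-2)).
General solution: c_1X_1 + c_2X_2.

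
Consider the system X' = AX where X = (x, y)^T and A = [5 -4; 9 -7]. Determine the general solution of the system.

Coefficient matrix A = [[5, -4], [9, -7]].
Characteristic polynomial det(A - λI) = λ^2 + 2λ + 1 = 0.
Single eigenvalue λ = -1 with algebraic multiplicity 2.
Eigenvector v = (2,3); generalized eigenvector w with (A-λI)w=v is (1,1).
General solution: e^(-t)[C_1·v + C_2·(t·v + w)].

x(t) = 2C_1e^(-t) + 2C_2te^(-t) + C_2e^(-t), y(t) = 3C_1e^(-t) + 3C_2te^(-t) + C_2e^(-t)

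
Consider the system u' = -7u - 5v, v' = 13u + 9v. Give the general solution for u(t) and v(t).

Coefficient matrix A = [[-7, -5], [13, 9]].
Characteristic polynomial det(A - λI) = λ^2 - 2λ + 2 = 0.
Eigenvalues λ = 1 ± i (complex conjugate pair).
For λ=1+i: an eigenvector is (1,-2) - i(2,-3) = (1 - 2i, -2 + 3i).
A real fundamental pair from Re and Im of e^((1+i)t)v: X_1 = e^(t)(cos(t)·(1,-2) + sin(t)·(2,-3)), X_2 = e^(t)(sin(t)·(1,-2) - cos(t)·(2,-3)).
General solution: C_1X_1 + C_2X_2.

u(t) = 2C_1e^(t)sin(t) + C_1e^(t)cos(t) + C_2e^(t)sin(t) - 2C_2e^(t)cos(t), v(t) = -3C_1e^(t)sin(t) - 2C_1e^(t)cos(t) - 2C_2e^(t)sin(t) + 3C_2e^(t)cos(t)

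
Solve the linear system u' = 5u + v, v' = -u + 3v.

u(t) = C_1e^(4t) + C_2te^(4t) - 2C_2e^(4t), v(t) = -C_1e^(4t) - C_2te^(4t) + 3C_2e^(4t)

Coefficient matrix A = [[5, 1], [-1, 3]].
Characteristic polynomial det(A - λI) = λ^2 - 8λ + 16 = 0.
Single eigenvalue λ = 4 with algebraic multiplicity 2.
Eigenvector v = (1,-1); generalized eigenvector w with (A-λI)w=v is (-2,3).
General solution: e^(4t)[C_1·v + C_2·(t·v + w)].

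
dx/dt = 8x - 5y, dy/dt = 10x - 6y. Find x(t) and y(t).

Coefficient matrix A = [[8, -5], [10, -6]].
Characteristic polynomial det(A - λI) = λ^2 - 2λ + 2 = 0.
Eigenvalues λ = 1 ± i (complex conjugate pair).
For λ=1+i: an eigenvector is (-2,-3) - i(1,1) = (-2 - i, -3 - i).
A real fundamental pair from Re and Im of e^((1+i)t)v: X_1 = e^(t)(cos(t)·(-2,-3) + sin(t)·(1,1)), X_2 = e^(t)(sin(t)·(-2,-3) - cos(t)·(1,1)).
General solution: K_1X_1 + K_2X_2.

x(t) = K_1e^(t)sin(t) - 2K_1e^(t)cos(t) - 2K_2e^(t)sin(t) - K_2e^(t)cos(t), y(t) = K_1e^(t)sin(t) - 3K_1e^(t)cos(t) - 3K_2e^(t)sin(t) - K_2e^(t)cos(t)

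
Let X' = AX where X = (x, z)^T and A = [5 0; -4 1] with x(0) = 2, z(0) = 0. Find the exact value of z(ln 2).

A = [[5,0],[-4,1]]; eigenvalues λ = 1, 5.
Eigenvectors: (0,1) for λ=1, (-1,1) for λ=5.
From the initial condition, c_1 = 2, c_2 = -2.
z(ln 2) = (2)(2^1)(1) + (-2)(2^5)(1) = -60.

-60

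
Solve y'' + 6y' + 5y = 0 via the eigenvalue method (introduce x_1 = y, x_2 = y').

Let x_1 = y, x_2 = y'. Then x_1' = x_2 and x_2' = -5x_1 - 6x_2.
A = [[0,1],[-5,-6]]; det(A-λI) = λ^2 + 6λ + 5.
Eigenvalues λ = -1, -5 with eigenvectors (1,-1), (1,-5).

y(t) = C_1e^(-t) + C_2e^(-5t)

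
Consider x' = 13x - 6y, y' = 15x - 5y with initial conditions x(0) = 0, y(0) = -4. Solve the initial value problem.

Coefficient matrix A = [[13, -6], [15, -5]].
Characteristic polynomial det(A - λI) = λ^2 - 8λ + 25 = 0.
Eigenvalues λ = 4 ± 3i (complex conjugate pair).
For λ=4+3i: an eigenvector is (-1,-1) - i(-1,-2) = (-1 + i, -1 + 2i).
A real fundamental pair from Re and Im of e^((4+3i)t)v: X_1 = e^(4t)(cos(3t)·(-1,-1) + sin(3t)·(-1,-2)), X_2 = e^(4t)(sin(3t)·(-1,-1) - cos(3t)·(-1,-2)).
General solution: K_1X_1 + K_2X_2.
Applying x(0)=0, y(0)=-4 gives K_1=-4, K_2=-4.

x(t) = 8e^(4t)sin(3t), y(t) = 12e^(4t)sin(3t) - 4e^(4t)cos(3t)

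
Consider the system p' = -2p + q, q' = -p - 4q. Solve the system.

Coefficient matrix A = [[-2, 1], [-1, -4]].
Characteristic polynomial det(A - λI) = λ^2 + 6λ + 9 = 0.
Single eigenvalue λ = -3 with algebraic multiplicity 2.
Eigenvector v = (-1,1); generalized eigenvector w with (A-λI)w=v is (-2,1).
General solution: e^(-3t)[C_1·v + C_2·(t·v + w)].

p(t) = -C_1e^(-3t) - C_2te^(-3t) - 2C_2e^(-3t), q(t) = C_1e^(-3t) + C_2te^(-3t) + C_2e^(-3t)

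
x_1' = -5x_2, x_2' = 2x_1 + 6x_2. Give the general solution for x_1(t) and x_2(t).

Coefficient matrix A = [[0, -5], [2, 6]].
Characteristic polynomial det(A - λI) = λ^2 - 6λ + 10 = 0.
Eigenvalues λ = 3 ± i (complex conjugate pair).
For λ=3+i: an eigenvector is (1,-1) - i(2,-1) = (1 - 2i, -1 + i).
A real fundamental pair from Re and Im of e^((3+i)t)v: X_1 = e^(3t)(cos(t)·(1,-1) + sin(t)·(2,-1)), X_2 = e^(3t)(sin(t)·(1,-1) - cos(t)·(2,-1)).
General solution: K_1X_1 + K_2X_2.

x_1(t) = 2K_1e^(3t)sin(t) + K_1e^(3t)cos(t) + K_2e^(3t)sin(t) - 2K_2e^(3t)cos(t), x_2(t) = -K_1e^(3t)sin(t) - K_1e^(3t)cos(t) - K_2e^(3t)sin(t) + K_2e^(3t)cos(t)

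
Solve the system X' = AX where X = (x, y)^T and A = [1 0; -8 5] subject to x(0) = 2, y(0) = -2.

x(t) = 2e^(t), y(t) = -6e^(5t) + 4e^(t)

Coefficient matrix A = [[1, 0], [-8, 5]].
Characteristic polynomial det(A - λI) = λ^2 - 6λ + 5 = 0.
Eigenvalues λ = 1, 5.
For λ=1: (A-λI) row 2 is [-8, 4], so an eigenvector is (1, 2).
For λ=5: (A-λI) row 1 is [-4, 0], so an eigenvector is (0, -1).
General solution: c_1e^(t)(1,2) + c_2e^(5t)(0,-1).
Applying x(0)=2, y(0)=-2 gives c_1=2, c_2=6.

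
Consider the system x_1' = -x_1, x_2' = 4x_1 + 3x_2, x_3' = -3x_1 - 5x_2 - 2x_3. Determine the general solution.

x_1(t) = c_2e^(-t), x_2(t) = c_1e^(3t) - c_2e^(-t), x_3(t) = -c_1e^(3t) + 2c_2e^(-t) + c_3e^(-2t)

Coefficient matrix A = [[-1, 0, 0], [4, 3, 0], [-3, -5, -2]].
det(A - λI) = 0 gives eigenvalues λ = 3, -1, -2.
For λ=3: eigenvector (0,1,-1).
For λ=-1: eigenvector (1,-1,2).
For λ=-2: eigenvector (0,0,1).
General solution: c_1e^(3t)(0,1,-1) + c_2e^(-t)(1,-1,2) + c_3e^(-2t)(0,0,1).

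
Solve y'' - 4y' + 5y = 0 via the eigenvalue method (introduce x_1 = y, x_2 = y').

y(t) = C_1e^(2t)cos(t) + C_2e^(2t)sin(t)

Let x_1 = y, x_2 = y'. Then x_1' = x_2 and x_2' = -5x_1 + 4x_2.
A = [[0,1],[-5,4]]; det(A-λI) = λ^2 - 4λ + 5.
Eigenvalues λ = 2 ± i.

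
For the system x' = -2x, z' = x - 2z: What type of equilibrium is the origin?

stable improper node

A = [[-2,0],[1,-2]]; det(A-λI) = λ^2 + 4λ + 4.
repeated λ = -2 with a single eigenvector.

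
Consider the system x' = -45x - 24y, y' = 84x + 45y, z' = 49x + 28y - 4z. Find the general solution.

Coefficient matrix A = [[-45, -24, 0], [84, 45, 0], [49, 28, -4]].
det(A - λI) = 0 gives eigenvalues λ = 3, -4, -3.
For λ=3: eigenvector (1,-2,-1).
For λ=-4: eigenvector (0,0,1).
For λ=-3: eigenvector (4,-7,0).
General solution: c_1e^(3t)(1,-2,-1) + c_2e^(-4t)(0,0,1) + c_3e^(-3t)(4,-7,0).

x(t) = c_1e^(3t) + 4c_3e^(-3t), y(t) = -2c_1e^(3t) - 7c_3e^(-3t), z(t) = -c_1e^(3t) + c_2e^(-4t)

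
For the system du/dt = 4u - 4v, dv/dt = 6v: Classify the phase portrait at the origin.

unstable node

A = [[4,-4],[0,6]]; det(A-λI) = λ^2 - 10λ + 24.
λ = 4, 6: both positive.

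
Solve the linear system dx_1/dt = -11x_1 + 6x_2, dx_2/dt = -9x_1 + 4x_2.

x_1(t) = -c_1e^(-5t) + 2c_2e^(-2t), x_2(t) = -c_1e^(-5t) + 3c_2e^(-2t)

Coefficient matrix A = [[-11, 6], [-9, 4]].
Characteristic polynomial det(A - λI) = λ^2 + 7λ + 10 = 0.
Eigenvalues λ = -5, -2.
For λ=-5: (A-λI) row 1 is [-6, 6], so an eigenvector is (-1, -1).
For λ=-2: (A-λI) row 1 is [-9, 6], so an eigenvector is (2, 3).
General solution: c_1e^(-5t)(-1,-1) + c_2e^(-2t)(2,3).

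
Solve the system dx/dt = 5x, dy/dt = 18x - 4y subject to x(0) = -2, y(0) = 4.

x(t) = -2e^(5t), y(t) = -4e^(5t) + 8e^(-4t)

Coefficient matrix A = [[5, 0], [18, -4]].
Characteristic polynomial det(A - λI) = λ^2 - λ - 20 = 0.
Eigenvalues λ = -4, 5.
For λ=-4: (A-λI) row 1 is [9, 0], so an eigenvector is (0, -1).
For λ=5: (A-λI) row 2 is [18, -9], so an eigenvector is (-1, -2).
General solution: c_1e^(-4t)(0,-1) + c_2e^(5t)(-1,-2).
Applying x(0)=-2, y(0)=4 gives c_1=-8, c_2=2.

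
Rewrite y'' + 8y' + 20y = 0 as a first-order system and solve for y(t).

Let x_1 = y, x_2 = y'. Then x_1' = x_2 and x_2' = -20x_1 - 8x_2.
A = [[0,1],[-20,-8]]; det(A-λI) = λ^2 + 8λ + 20.
Eigenvalues λ = -4 ± 2i.

y(t) = C_1e^(-4t)cos(2t) + C_2e^(-4t)sin(2t)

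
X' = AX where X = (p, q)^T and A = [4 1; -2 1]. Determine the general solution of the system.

p(t) = C_1e^(3t) - C_2e^(2t), q(t) = -C_1e^(3t) + 2C_2e^(2t)

Coefficient matrix A = [[4, 1], [-2, 1]].
Characteristic polynomial det(A - λI) = λ^2 - 5λ + 6 = 0.
Eigenvalues λ = 3, 2.
For λ=3: (A-λI) row 1 is [1, 1], so an eigenvector is (1, -1).
For λ=2: (A-λI) row 1 is [2, 1], so an eigenvector is (-1, 2).
General solution: C_1e^(3t)(1,-1) + C_2e^(2t)(-1,2).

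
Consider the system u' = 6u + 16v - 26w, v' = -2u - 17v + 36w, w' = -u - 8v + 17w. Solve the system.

u(t) = -4c_1e^(-t) + 3c_2e^(4t) - 2c_3e^(3t), v(t) = 5c_1e^(-t) - 2c_2e^(4t) + 2c_3e^(3t), w(t) = 2c_1e^(-t) - c_2e^(4t) + c_3e^(3t)

Coefficient matrix A = [[6, 16, -26], [-2, -17, 36], [-1, -8, 17]].
det(A - λI) = 0 gives eigenvalues λ = -1, 4, 3.
For λ=-1: eigenvector (-4,5,2).
For λ=4: eigenvector (3,-2,-1).
For λ=3: eigenvector (-2,2,1).
General solution: c_1e^(-t)(-4,5,2) + c_2e^(4t)(3,-2,-1) + c_3e^(3t)(-2,2,1).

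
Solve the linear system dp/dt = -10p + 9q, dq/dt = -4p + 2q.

p(t) = 3K_1e^(-4t) + 3K_2te^(-4t) + K_2e^(-4t), q(t) = 2K_1e^(-4t) + 2K_2te^(-4t) + K_2e^(-4t)

Coefficient matrix A = [[-10, 9], [-4, 2]].
Characteristic polynomial det(A - λI) = λ^2 + 8λ + 16 = 0.
Single eigenvalue λ = -4 with algebraic multiplicity 2.
Eigenvector v = (3,2); generalized eigenvector w with (A-λI)w=v is (1,1).
General solution: e^(-4t)[K_1·v + K_2·(t·v + w)].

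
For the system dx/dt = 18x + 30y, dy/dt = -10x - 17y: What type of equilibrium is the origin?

A = [[18,30],[-10,-17]]; det(A-λI) = λ^2 - λ - 6.
λ = -2, 3: opposite signs.

saddle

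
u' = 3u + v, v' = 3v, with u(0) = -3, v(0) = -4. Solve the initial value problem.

u(t) = -4te^(3t) - 3e^(3t), v(t) = -4e^(3t)

Coefficient matrix A = [[3, 1], [0, 3]].
Characteristic polynomial det(A - λI) = λ^2 - 6λ + 9 = 0.
Single eigenvalue λ = 3 with algebraic multiplicity 2.
Eigenvector v = (-1,0); generalized eigenvector w with (A-λI)w=v is (-2,-1).
General solution: e^(3t)[c_1·v + c_2·(t·v + w)].
Applying u(0)=-3, v(0)=-4 gives c_1=-5, c_2=4.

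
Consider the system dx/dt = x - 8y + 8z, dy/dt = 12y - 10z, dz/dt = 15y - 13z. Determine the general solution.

Coefficient matrix A = [[1, -8, 8], [0, 12, -10], [0, 15, -13]].
det(A - λI) = 0 gives eigenvalues λ = 1, 2, -3.
For λ=1: eigenvector (1,0,0).
For λ=2: eigenvector (0,1,1).
For λ=-3: eigenvector (-2,2,3).
General solution: c_1e^(t)(1,0,0) + c_2e^(2t)(0,1,1) + c_3e^(-3t)(-2,2,3).

x(t) = c_1e^(t) - 2c_3e^(-3t), y(t) = c_2e^(2t) + 2c_3e^(-3t), z(t) = c_2e^(2t) + 3c_3e^(-3t)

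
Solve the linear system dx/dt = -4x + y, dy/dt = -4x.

Coefficient matrix A = [[-4, 1], [-4, 0]].
Characteristic polynomial det(A - λI) = λ^2 + 4λ + 4 = 0.
Single eigenvalue λ = -2 with algebraic multiplicity 2.
Eigenvector v = (1,2); generalized eigenvector w with (A-λI)w=v is (-1,-1).
General solution: e^(-2t)[K_1·v + K_2·(t·v + w)].

x(t) = K_1e^(-2t) + K_2te^(-2t) - K_2e^(-2t), y(t) = 2K_1e^(-2t) + 2K_2te^(-2t) - K_2e^(-2t)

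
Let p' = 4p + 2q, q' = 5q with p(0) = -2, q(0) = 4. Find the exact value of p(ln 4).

5632

A = [[4,2],[0,5]]; eigenvalues λ = 4, 5.
Eigenvectors: (-1,0) for λ=4, (-2,-1) for λ=5.
From the initial condition, c_1 = 10, c_2 = -4.
p(ln 4) = (10)(4^4)(-1) + (-4)(4^5)(-2) = 5632.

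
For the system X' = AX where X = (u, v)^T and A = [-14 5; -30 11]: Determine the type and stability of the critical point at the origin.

A = [[-14,5],[-30,11]]; det(A-λI) = λ^2 + 3λ - 4.
λ = 1, -4: opposite signs.

saddle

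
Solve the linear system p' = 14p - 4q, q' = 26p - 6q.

Coefficient matrix A = [[14, -4], [26, -6]].
Characteristic polynomial det(A - λI) = λ^2 - 8λ + 20 = 0.
Eigenvalues λ = 4 ± 2i (complex conjugate pair).
For λ=4+2i: an eigenvector is (-1,-3) - i(1,2) = (-1 - i, -3 - 2i).
A real fundamental pair from Re and Im of e^((4+2i)t)v: X_1 = e^(4t)(cos(2t)·(-1,-3) + sin(2t)·(1,2)), X_2 = e^(4t)(sin(2t)·(-1,-3) - cos(2t)·(1,2)).
General solution: K_1X_1 + K_2X_2.

p(t) = K_1e^(4t)sin(2t) - K_1e^(4t)cos(2t) - K_2e^(4t)sin(2t) - K_2e^(4t)cos(2t), q(t) = 2K_1e^(4t)sin(2t) - 3K_1e^(4t)cos(2t) - 3K_2e^(4t)sin(2t) - 2K_2e^(4t)cos(2t)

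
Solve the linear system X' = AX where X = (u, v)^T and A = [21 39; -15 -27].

Coefficient matrix A = [[21, 39], [-15, -27]].
Characteristic polynomial det(A - λI) = λ^2 + 6λ + 18 = 0.
Eigenvalues λ = -3 ± 3i (complex conjugate pair).
For λ=-3+3i: an eigenvector is (3,-2) - i(-2,1) = (3 + 2i, -2 - i).
A real fundamental pair from Re and Im of e^((-3+3i)t)v: X_1 = e^(-3t)(cos(3t)·(3,-2) + sin(3t)·(-2,1)), X_2 = e^(-3t)(sin(3t)·(3,-2) - cos(3t)·(-2,1)).
General solution: C_1X_1 + C_2X_2.

u(t) = -2C_1e^(-3t)sin(3t) + 3C_1e^(-3t)cos(3t) + 3C_2e^(-3t)sin(3t) + 2C_2e^(-3t)cos(3t), v(t) = C_1e^(-3t)sin(3t) - 2C_1e^(-3t)cos(3t) - 2C_2e^(-3t)sin(3t) - C_2e^(-3t)cos(3t)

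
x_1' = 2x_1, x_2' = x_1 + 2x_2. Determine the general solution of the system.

x_1(t) = c_2e^(2t), x_2(t) = c_1e^(2t) + c_2te^(2t) + 3c_2e^(2t)

Coefficient matrix A = [[2, 0], [1, 2]].
Characteristic polynomial det(A - λI) = λ^2 - 4λ + 4 = 0.
Single eigenvalue λ = 2 with algebraic multiplicity 2.
Eigenvector v = (0,1); generalized eigenvector w with (A-λI)w=v is (1,3).
General solution: e^(2t)[c_1·v + c_2·(t·v + w)].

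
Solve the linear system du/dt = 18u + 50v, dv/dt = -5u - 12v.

Coefficient matrix A = [[18, 50], [-5, -12]].
Characteristic polynomial det(A - λI) = λ^2 - 6λ + 34 = 0.
Eigenvalues λ = 3 ± 5i (complex conjugate pair).
For λ=3+5i: an eigenvector is (3,-1) - i(-1,0) = (3 + i, -1).
A real fundamental pair from Re and Im of e^((3+5i)t)v: X_1 = e^(3t)(cos(5t)·(3,-1) + sin(5t)·(-1,0)), X_2 = e^(3t)(sin(5t)·(3,-1) - cos(5t)·(-1,0)).
General solution: C_1X_1 + C_2X_2.

u(t) = -C_1e^(3t)sin(5t) + 3C_1e^(3t)cos(5t) + 3C_2e^(3t)sin(5t) + C_2e^(3t)cos(5t), v(t) = -C_1e^(3t)cos(5t) - C_2e^(3t)sin(5t)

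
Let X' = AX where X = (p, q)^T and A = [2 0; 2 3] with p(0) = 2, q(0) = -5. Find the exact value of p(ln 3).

18

A = [[2,0],[2,3]]; eigenvalues λ = 2, 3.
Eigenvectors: (1,-2) for λ=2, (0,-1) for λ=3.
From the initial condition, c_1 = 2, c_2 = 1.
p(ln 3) = (2)(3^2)(1) + (1)(3^3)(0) = 18.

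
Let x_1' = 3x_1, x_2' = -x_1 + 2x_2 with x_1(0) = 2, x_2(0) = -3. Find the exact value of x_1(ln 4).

128

A = [[3,0],[-1,2]]; eigenvalues λ = 3, 2.
Eigenvectors: (1,-1) for λ=3, (0,-1) for λ=2.
From the initial condition, c_1 = 2, c_2 = 1.
x_1(ln 4) = (2)(4^3)(1) + (1)(4^2)(0) = 128.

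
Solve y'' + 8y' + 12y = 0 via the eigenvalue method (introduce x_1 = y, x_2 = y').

Let x_1 = y, x_2 = y'. Then x_1' = x_2 and x_2' = -12x_1 - 8x_2.
A = [[0,1],[-12,-8]]; det(A-λI) = λ^2 + 8λ + 12.
Eigenvalues λ = -6, -2 with eigenvectors (1,-6), (1,-2).

y(t) = c_1e^(-6t) + c_2e^(-2t)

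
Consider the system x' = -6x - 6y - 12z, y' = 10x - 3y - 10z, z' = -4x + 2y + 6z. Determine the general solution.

x(t) = -2C_2e^(-3t) - 3C_3e^(-2t), y(t) = -2C_1e^(2t) + 5C_2e^(-3t) + 10C_3e^(-2t), z(t) = C_1e^(2t) - 2C_2e^(-3t) - 4C_3e^(-2t)

Coefficient matrix A = [[-6, -6, -12], [10, -3, -10], [-4, 2, 6]].
det(A - λI) = 0 gives eigenvalues λ = 2, -3, -2.
For λ=2: eigenvector (0,-2,1).
For λ=-3: eigenvector (-2,5,-2).
For λ=-2: eigenvector (-3,10,-4).
General solution: C_1e^(2t)(0,-2,1) + C_2e^(-3t)(-2,5,-2) + C_3e^(-2t)(-3,10,-4).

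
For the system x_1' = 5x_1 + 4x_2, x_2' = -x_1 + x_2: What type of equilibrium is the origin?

unstable improper node

A = [[5,4],[-1,1]]; det(A-λI) = λ^2 - 6λ + 9.
repeated λ = 3 with a single eigenvector.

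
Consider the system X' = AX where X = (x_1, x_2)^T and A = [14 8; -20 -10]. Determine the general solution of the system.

x_1(t) = K_1e^(2t)sin(4t) - K_1e^(2t)cos(4t) - K_2e^(2t)sin(4t) - K_2e^(2t)cos(4t), x_2(t) = -K_1e^(2t)sin(4t) + 2K_1e^(2t)cos(4t) + 2K_2e^(2t)sin(4t) + K_2e^(2t)cos(4t)

Coefficient matrix A = [[14, 8], [-20, -10]].
Characteristic polynomial det(A - λI) = λ^2 - 4λ + 20 = 0.
Eigenvalues λ = 2 ± 4i (complex conjugate pair).
For λ=2+4i: an eigenvector is (-1,2) - i(1,-1) = (-1 - i, 2 + i).
A real fundamental pair from Re and Im of e^((2+4i)t)v: X_1 = e^(2t)(cos(4t)·(-1,2) + sin(4t)·(1,-1)), X_2 = e^(2t)(sin(4t)·(-1,2) - cos(4t)·(1,-1)).
General solution: K_1X_1 + K_2X_2.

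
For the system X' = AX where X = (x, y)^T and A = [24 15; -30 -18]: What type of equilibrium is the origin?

unstable spiral

A = [[24,15],[-30,-18]]; det(A-λI) = λ^2 - 6λ + 18.
λ = 3 ± 3i: positive real part.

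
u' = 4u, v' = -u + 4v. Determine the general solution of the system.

Coefficient matrix A = [[4, 0], [-1, 4]].
Characteristic polynomial det(A - λI) = λ^2 - 8λ + 16 = 0.
Single eigenvalue λ = 4 with algebraic multiplicity 2.
Eigenvector v = (0,-1); generalized eigenvector w with (A-λI)w=v is (1,1).
General solution: e^(4t)[K_1·v + K_2·(t·v + w)].

u(t) = K_2e^(4t), v(t) = -K_1e^(4t) - K_2te^(4t) + K_2e^(4t)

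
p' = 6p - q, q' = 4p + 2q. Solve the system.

Coefficient matrix A = [[6, -1], [4, 2]].
Characteristic polynomial det(A - λI) = λ^2 - 8λ + 16 = 0.
Single eigenvalue λ = 4 with algebraic multiplicity 2.
Eigenvector v = (1,2); generalized eigenvector w with (A-λI)w=v is (-1,-3).
General solution: e^(4t)[K_1·v + K_2·(t·v + w)].

p(t) = K_1e^(4t) + K_2te^(4t) - K_2e^(4t), q(t) = 2K_1e^(4t) + 2K_2te^(4t) - 3K_2e^(4t)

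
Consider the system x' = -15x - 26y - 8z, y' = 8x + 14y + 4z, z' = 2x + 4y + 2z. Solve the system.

x(t) = c_1e^(t) - 2c_2e^(-2t) - 2c_3e^(2t), y(t) = c_2e^(-2t) + c_3e^(2t), z(t) = -2c_1e^(t) + c_3e^(2t)

Coefficient matrix A = [[-15, -26, -8], [8, 14, 4], [2, 4, 2]].
det(A - λI) = 0 gives eigenvalues λ = 1, -2, 2.
For λ=1: eigenvector (1,0,-2).
For λ=-2: eigenvector (-2,1,0).
For λ=2: eigenvector (-2,1,1).
General solution: c_1e^(t)(1,0,-2) + c_2e^(-2t)(-2,1,0) + c_3e^(2t)(-2,1,1).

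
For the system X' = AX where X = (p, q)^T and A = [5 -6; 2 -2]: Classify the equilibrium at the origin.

unstable node

A = [[5,-6],[2,-2]]; det(A-λI) = λ^2 - 3λ + 2.
λ = 1, 2: both positive.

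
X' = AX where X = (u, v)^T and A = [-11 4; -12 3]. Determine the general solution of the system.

Coefficient matrix A = [[-11, 4], [-12, 3]].
Characteristic polynomial det(A - λI) = λ^2 + 8λ + 15 = 0.
Eigenvalues λ = -5, -3.
For λ=-5: (A-λI) row 1 is [-6, 4], so an eigenvector is (-2, -3).
For λ=-3: (A-λI) row 1 is [-8, 4], so an eigenvector is (-1, -2).
General solution: C_1e^(-5t)(-2,-3) + C_2e^(-3t)(-1,-2).

u(t) = -2C_1e^(-5t) - C_2e^(-3t), v(t) = -3C_1e^(-5t) - 2C_2e^(-3t)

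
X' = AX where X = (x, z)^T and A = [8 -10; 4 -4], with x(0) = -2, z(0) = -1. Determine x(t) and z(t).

x(t) = -e^(2t)sin(2t) - 2e^(2t)cos(2t), z(t) = -e^(2t)sin(2t) - e^(2t)cos(2t)

Coefficient matrix A = [[8, -10], [4, -4]].
Characteristic polynomial det(A - λI) = λ^2 - 4λ + 8 = 0.
Eigenvalues λ = 2 ± 2i (complex conjugate pair).
For λ=2+2i: an eigenvector is (2,1) - i(1,1) = (2 - i, 1 - i).
A real fundamental pair from Re and Im of e^((2+2i)t)v: X_1 = e^(2t)(cos(2t)·(2,1) + sin(2t)·(1,1)), X_2 = e^(2t)(sin(2t)·(2,1) - cos(2t)·(1,1)).
General solution: C_1X_1 + C_2X_2.
Applying x(0)=-2, z(0)=-1 gives C_1=-1, C_2=0.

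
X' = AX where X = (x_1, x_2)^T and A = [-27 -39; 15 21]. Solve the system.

x_1(t) = -2K_1e^(-3t)sin(3t) - 3K_1e^(-3t)cos(3t) - 3K_2e^(-3t)sin(3t) + 2K_2e^(-3t)cos(3t), x_2(t) = K_1e^(-3t)sin(3t) + 2K_1e^(-3t)cos(3t) + 2K_2e^(-3t)sin(3t) - K_2e^(-3t)cos(3t)

Coefficient matrix A = [[-27, -39], [15, 21]].
Characteristic polynomial det(A - λI) = λ^2 + 6λ + 18 = 0.
Eigenvalues λ = -3 ± 3i (complex conjugate pair).
For λ=-3+3i: an eigenvector is (-3,2) - i(-2,1) = (-3 + 2i, 2 - i).
A real fundamental pair from Re and Im of e^((-3+3i)t)v: X_1 = e^(-3t)(cos(3t)·(-3,2) + sin(3t)·(-2,1)), X_2 = e^(-3t)(sin(3t)·(-3,2) - cos(3t)·(-2,1)).
General solution: K_1X_1 + K_2X_2.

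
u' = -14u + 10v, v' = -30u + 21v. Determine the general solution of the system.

Coefficient matrix A = [[-14, 10], [-30, 21]].
Characteristic polynomial det(A - λI) = λ^2 - 7λ + 6 = 0.
Eigenvalues λ = 6, 1.
For λ=6: (A-λI) row 1 is [-20, 10], so an eigenvector is (1, 2).
For λ=1: (A-λI) row 1 is [-15, 10], so an eigenvector is (2, 3).
General solution: K_1e^(6t)(1,2) + K_2e^(t)(2,3).

u(t) = K_1e^(6t) + 2K_2e^(t), v(t) = 2K_1e^(6t) + 3K_2e^(t)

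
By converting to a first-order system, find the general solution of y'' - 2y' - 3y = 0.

Let x_1 = y, x_2 = y'. Then x_1' = x_2 and x_2' = 3x_1 + 2x_2.
A = [[0,1],[3,2]]; det(A-λI) = λ^2 - 2λ - 3.
Eigenvalues λ = 3, -1 with eigenvectors (1,3), (1,-1).

y(t) = C_1e^(3t) + C_2e^(-t)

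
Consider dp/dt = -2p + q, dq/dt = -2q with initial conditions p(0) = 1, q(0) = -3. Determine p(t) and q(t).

p(t) = -3te^(-2t) + e^(-2t), q(t) = -3e^(-2t)

Coefficient matrix A = [[-2, 1], [0, -2]].
Characteristic polynomial det(A - λI) = λ^2 + 4λ + 4 = 0.
Single eigenvalue λ = -2 with algebraic multiplicity 2.
Eigenvector v = (-1,0); generalized eigenvector w with (A-λI)w=v is (3,-1).
General solution: e^(-2t)[K_1·v + K_2·(t·v + w)].
Applying p(0)=1, q(0)=-3 gives K_1=8, K_2=3.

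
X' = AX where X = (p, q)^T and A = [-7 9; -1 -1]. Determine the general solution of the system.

Coefficient matrix A = [[-7, 9], [-1, -1]].
Characteristic polynomial det(A - λI) = λ^2 + 8λ + 16 = 0.
Single eigenvalue λ = -4 with algebraic multiplicity 2.
Eigenvector v = (3,1); generalized eigenvector w with (A-λI)w=v is (-1,0).
General solution: e^(-4t)[c_1·v + c_2·(t·v + w)].

p(t) = 3c_1e^(-4t) + 3c_2te^(-4t) - c_2e^(-4t), q(t) = c_1e^(-4t) + c_2te^(-4t)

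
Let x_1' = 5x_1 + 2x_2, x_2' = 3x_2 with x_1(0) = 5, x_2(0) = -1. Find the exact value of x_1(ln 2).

136

A = [[5,2],[0,3]]; eigenvalues λ = 3, 5.
Eigenvectors: (1,-1) for λ=3, (1,0) for λ=5.
From the initial condition, c_1 = 1, c_2 = 4.
x_1(ln 2) = (1)(2^3)(1) + (4)(2^5)(1) = 136.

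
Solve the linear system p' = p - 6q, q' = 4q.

Coefficient matrix A = [[1, -6], [0, 4]].
Characteristic polynomial det(A - λI) = λ^2 - 5λ + 4 = 0.
Eigenvalues λ = 1, 4.
For λ=1: (A-λI) row 1 is [0, -6], so an eigenvector is (1, 0).
For λ=4: (A-λI) row 1 is [-3, -6], so an eigenvector is (-2, 1).
General solution: c_1e^(t)(1,0) + c_2e^(4t)(-2,1).

p(t) = c_1e^(t) - 2c_2e^(4t), q(t) = c_2e^(4t)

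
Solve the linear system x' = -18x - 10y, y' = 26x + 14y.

Coefficient matrix A = [[-18, -10], [26, 14]].
Characteristic polynomial det(A - λI) = λ^2 + 4λ + 8 = 0.
Eigenvalues λ = -2 ± 2i (complex conjugate pair).
For λ=-2+2i: an eigenvector is (-1,2) - i(-2,3) = (-1 + 2i, 2 - 3i).
A real fundamental pair from Re and Im of e^((-2+2i)t)v: X_1 = e^(-2t)(cos(2t)·(-1,2) + sin(2t)·(-2,3)), X_2 = e^(-2t)(sin(2t)·(-1,2) - cos(2t)·(-2,3)).
General solution: c_1X_1 + c_2X_2.

x(t) = -2c_1e^(-2t)sin(2t) - c_1e^(-2t)cos(2t) - c_2e^(-2t)sin(2t) + 2c_2e^(-2t)cos(2t), y(t) = 3c_1e^(-2t)sin(2t) + 2c_1e^(-2t)cos(2t) + 2c_2e^(-2t)sin(2t) - 3c_2e^(-2t)cos(2t)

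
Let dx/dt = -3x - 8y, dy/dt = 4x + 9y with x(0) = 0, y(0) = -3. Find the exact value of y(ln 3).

-1449

A = [[-3,-8],[4,9]]; eigenvalues λ = 1, 5.
Eigenvectors: (-2,1) for λ=1, (1,-1) for λ=5.
From the initial condition, c_1 = 3, c_2 = 6.
y(ln 3) = (3)(3^1)(1) + (6)(3^5)(-1) = -1449.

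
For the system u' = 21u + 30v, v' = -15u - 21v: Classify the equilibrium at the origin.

center

A = [[21,30],[-15,-21]]; det(A-λI) = λ^2 + 9.
λ = 0 ± 3i: zero real part.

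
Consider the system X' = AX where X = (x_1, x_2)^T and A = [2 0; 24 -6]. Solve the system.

Coefficient matrix A = [[2, 0], [24, -6]].
Characteristic polynomial det(A - λI) = λ^2 + 4λ - 12 = 0.
Eigenvalues λ = 2, -6.
For λ=2: (A-λI) row 2 is [24, -8], so an eigenvector is (1, 3).
For λ=-6: (A-λI) row 1 is [8, 0], so an eigenvector is (0, 1).
General solution: K_1e^(2t)(1,3) + K_2e^(-6t)(0,1).

x_1(t) = K_1e^(2t), x_2(t) = 3K_1e^(2t) + K_2e^(-6t)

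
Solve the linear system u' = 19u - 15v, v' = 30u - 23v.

Coefficient matrix A = [[19, -15], [30, -23]].
Characteristic polynomial det(A - λI) = λ^2 + 4λ + 13 = 0.
Eigenvalues λ = -2 ± 3i (complex conjugate pair).
For λ=-2+3i: an eigenvector is (-1,-1) - i(-2,-3) = (-1 + 2i, -1 + 3i).
A real fundamental pair from Re and Im of e^((-2+3i)t)v: X_1 = e^(-2t)(cos(3t)·(-1,-1) + sin(3t)·(-2,-3)), X_2 = e^(-2t)(sin(3t)·(-1,-1) - cos(3t)·(-2,-3)).
General solution: K_1X_1 + K_2X_2.

u(t) = -2K_1e^(-2t)sin(3t) - K_1e^(-2t)cos(3t) - K_2e^(-2t)sin(3t) + 2K_2e^(-2t)cos(3t), v(t) = -3K_1e^(-2t)sin(3t) - K_1e^(-2t)cos(3t) - K_2e^(-2t)sin(3t) + 3K_2e^(-2t)cos(3t)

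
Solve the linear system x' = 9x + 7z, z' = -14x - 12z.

x(t) = C_1e^(2t) - C_2e^(-5t), z(t) = -C_1e^(2t) + 2C_2e^(-5t)

Coefficient matrix A = [[9, 7], [-14, -12]].
Characteristic polynomial det(A - λI) = λ^2 + 3λ - 10 = 0.
Eigenvalues λ = 2, -5.
For λ=2: (A-λI) row 1 is [7, 7], so an eigenvector is (1, -1).
For λ=-5: (A-λI) row 1 is [14, 7], so an eigenvector is (-1, 2).
General solution: C_1e^(2t)(1,-1) + C_2e^(-5t)(-1,2).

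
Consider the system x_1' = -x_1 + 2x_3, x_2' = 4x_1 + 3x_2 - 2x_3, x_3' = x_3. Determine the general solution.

Coefficient matrix A = [[-1, 0, 2], [4, 3, -2], [0, 0, 1]].
det(A - λI) = 0 gives eigenvalues λ = 3, -1, 1.
For λ=3: eigenvector (0,1,0).
For λ=-1: eigenvector (-1,1,0).
For λ=1: eigenvector (1,-1,1).
General solution: K_1e^(3t)(0,1,0) + K_2e^(-t)(-1,1,0) + K_3e^(t)(1,-1,1).

x_1(t) = -K_2e^(-t) + K_3e^(t), x_2(t) = K_1e^(3t) + K_2e^(-t) - K_3e^(t), x_3(t) = K_3e^(t)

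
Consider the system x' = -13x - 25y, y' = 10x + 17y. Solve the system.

x(t) = C_1e^(2t)sin(5t) - 2C_1e^(2t)cos(5t) - 2C_2e^(2t)sin(5t) - C_2e^(2t)cos(5t), y(t) = -C_1e^(2t)sin(5t) + C_1e^(2t)cos(5t) + C_2e^(2t)sin(5t) + C_2e^(2t)cos(5t)

Coefficient matrix A = [[-13, -25], [10, 17]].
Characteristic polynomial det(A - λI) = λ^2 - 4λ + 29 = 0.
Eigenvalues λ = 2 ± 5i (complex conjugate pair).
For λ=2+5i: an eigenvector is (-2,1) - i(1,-1) = (-2 - i, 1 + i).
A real fundamental pair from Re and Im of e^((2+5i)t)v: X_1 = e^(2t)(cos(5t)·(-2,1) + sin(5t)·(1,-1)), X_2 = e^(2t)(sin(5t)·(-2,1) - cos(5t)·(1,-1)).
General solution: C_1X_1 + C_2X_2.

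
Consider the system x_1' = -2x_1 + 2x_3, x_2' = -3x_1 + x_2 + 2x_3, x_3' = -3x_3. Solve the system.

Coefficient matrix A = [[-2, 0, 2], [-3, 1, 2], [0, 0, -3]].
det(A - λI) = 0 gives eigenvalues λ = -2, 1, -3.
For λ=-2: eigenvector (1,1,0).
For λ=1: eigenvector (0,1,0).
For λ=-3: eigenvector (-2,-2,1).
General solution: C_1e^(-2t)(1,1,0) + C_2e^(t)(0,1,0) + C_3e^(-3t)(-2,-2,1).

x_1(t) = C_1e^(-2t) - 2C_3e^(-3t), x_2(t) = C_1e^(-2t) + C_2e^(t) - 2C_3e^(-3t), x_3(t) = C_3e^(-3t)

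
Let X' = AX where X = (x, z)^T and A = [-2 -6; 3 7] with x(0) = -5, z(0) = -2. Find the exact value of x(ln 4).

2248

A = [[-2,-6],[3,7]]; eigenvalues λ = 4, 1.
Eigenvectors: (1,-1) for λ=4, (2,-1) for λ=1.
From the initial condition, c_1 = 9, c_2 = -7.
x(ln 4) = (9)(4^4)(1) + (-7)(4^1)(2) = 2248.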